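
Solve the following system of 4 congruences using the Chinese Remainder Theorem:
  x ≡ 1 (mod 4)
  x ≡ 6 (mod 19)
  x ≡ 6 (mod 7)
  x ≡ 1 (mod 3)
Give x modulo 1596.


Product of moduli M = 4 · 19 · 7 · 3 = 1596.
Merge one congruence at a time:
  Start: x ≡ 1 (mod 4).
  Combine with x ≡ 6 (mod 19); new modulus lcm = 76.
    Write x = 1 + 4·t and substitute into x ≡ 6 (mod 19): 4·t ≡ 6 − 1 = 5 (mod 19).
    The inverse of 4 mod 19 is 5 (since 4·5 = 20 = 1·19 + 1), so t ≡ 5·5 = 25 ≡ 6 (mod 19).
    Then x = 1 + 4·6 = 25, valid modulo lcm(4, 19) = 76: x ≡ 25 (mod 76).
  Combine with x ≡ 6 (mod 7); new modulus lcm = 532.
    Write x = 25 + 76·t and substitute into x ≡ 6 (mod 7): 76·t ≡ 6 − 25 = -19 (mod 7).
    Reduce coefficients mod 7: 6·t ≡ 2 (mod 7).
    The inverse of 6 mod 7 is 6 (since 6·6 = 36 = 5·7 + 1), so t ≡ 6·2 = 12 ≡ 5 (mod 7).
    Then x = 25 + 76·5 = 405, valid modulo lcm(76, 7) = 532: x ≡ 405 (mod 532).
  Combine with x ≡ 1 (mod 3); new modulus lcm = 1596.
    Write x = 405 + 532·t and substitute into x ≡ 1 (mod 3): 532·t ≡ 1 − 405 = -404 (mod 3).
    Reduce coefficients mod 3: 1·t ≡ 1 (mod 3).
    So t ≡ 1 (mod 3).
    Then x = 405 + 532·1 = 937, valid modulo lcm(532, 3) = 1596: x ≡ 937 (mod 1596).
Verify against each original: 937 mod 4 = 1, 937 mod 19 = 6, 937 mod 7 = 6, 937 mod 3 = 1.

x ≡ 937 (mod 1596).


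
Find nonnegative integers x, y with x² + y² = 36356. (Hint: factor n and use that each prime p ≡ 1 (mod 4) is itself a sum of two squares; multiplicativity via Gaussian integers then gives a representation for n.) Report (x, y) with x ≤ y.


Step 1: Factor n = 36356 = 2^2 · 61 · 149.
Step 2: Check the mod-4 condition on each prime factor: 2 = 2 (special); 61 ≡ 1 (mod 4), exponent 1; 149 ≡ 1 (mod 4), exponent 1.
All primes ≡ 3 (mod 4) appear to even exponent (or don't appear), so by the two-squares theorem n IS expressible as a sum of two squares.
Step 3: Build a representation. Group n = k² · m with k = 2 and m = 61 · 149 = 9089 (a product of primes ≡ 1 (mod 4)); a representation of m scales to one of n via (k·x)² + (k·y)² = k²(x² + y²). Each prime p ≡ 1 (mod 4) is itself a sum of two squares; find a² by testing p − a² for a perfect square:
  61: 61 − 1² = 60, 61 − 2² = 57, 61 − 3² = 52, 61 − 4² = 45, 61 − 5² = 36 = 6² ⇒ 61 = 5² + 6².
  149: 149 − 1² = 148, 149 − 2² = 145, 149 − 3² = 140, 149 − 4² = 133, 149 − 5² = 124, 149 − 6² = 113, 149 − 7² = 100 = 10² ⇒ 149 = 7² + 10².
  Combine using the Brahmagupta–Fibonacci identity (a² + b²)(c² + d²) = (ac − bd)² + (ad + bc)² = (ac + bd)² + (ad − bc)²:
  61 · 149 = 9089: from (5² + 6²)(7² + 10²), take (5·7 − 6·10, 5·10 + 6·7) = (35 − 60, 50 + 42) = (-25, 92); dropping signs (only squares matter) gives (25, 92); check 25² + 92² = 625 + 8464 = 9089 ✓.
  Scale by k = 2: (2·25, 2·92) = (50, 184).
Step 4: Order so x ≤ y and verify: 50² + 184² = 2500 + 33856 = 36356 = n. ✓

n = 36356 = 50² + 184² (one valid representation with x ≤ y).


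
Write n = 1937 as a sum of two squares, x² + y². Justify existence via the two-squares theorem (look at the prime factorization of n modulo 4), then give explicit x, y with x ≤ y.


Step 1: Factor n = 1937 = 13 · 149.
Step 2: Check the mod-4 condition on each prime factor: 13 ≡ 1 (mod 4), exponent 1; 149 ≡ 1 (mod 4), exponent 1.
All primes ≡ 3 (mod 4) appear to even exponent (or don't appear), so by the two-squares theorem n IS expressible as a sum of two squares.
Step 3: Build a representation. Here n = 13 · 149 is a product of primes ≡ 1 (mod 4). Each prime p ≡ 1 (mod 4) is itself a sum of two squares; find a² by testing p − a² for a perfect square:
  13: 13 − 1² = 12, 13 − 2² = 9 = 3² ⇒ 13 = 2² + 3².
  149: 149 − 1² = 148, 149 − 2² = 145, 149 − 3² = 140, 149 − 4² = 133, 149 − 5² = 124, 149 − 6² = 113, 149 − 7² = 100 = 10² ⇒ 149 = 7² + 10².
  Combine using the Brahmagupta–Fibonacci identity (a² + b²)(c² + d²) = (ac − bd)² + (ad + bc)² = (ac + bd)² + (ad − bc)²:
  13 · 149 = 1937: from (2² + 3²)(7² + 10²), take (2·7 − 3·10, 2·10 + 3·7) = (14 − 30, 20 + 21) = (-16, 41); dropping signs (only squares matter) gives (16, 41); check 16² + 41² = 256 + 1681 = 1937 ✓.
Step 4: Order so x ≤ y and verify: 16² + 41² = 256 + 1681 = 1937 = n. ✓

n = 1937 = 16² + 41² (one valid representation with x ≤ y).


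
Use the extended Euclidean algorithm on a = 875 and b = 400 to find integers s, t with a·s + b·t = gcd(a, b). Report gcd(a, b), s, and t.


Euclidean algorithm on (875, 400) — divide until remainder is 0:
  875 = 2 · 400 + 75
  400 = 5 · 75 + 25
  75 = 3 · 25 + 0
gcd(875, 400) = 25.
Track Bezout coefficients alongside the remainders: start with r₀ = 875 = a·1 + b·0 (s = 1, t = 0) and r₁ = 400 = a·0 + b·1 (s = 0, t = 1); each new remainder r_{k+1} = r_{k-1} − q_k·r_k inherits s_{k+1} = s_{k-1} − q_k·s_k, t_{k+1} = t_{k-1} − q_k·t_k, so r_k = a·s_k + b·t_k at every step:
  q = 2: r = 75, s = 1 − 2·0 = 1, t = 0 − 2·1 = -2  (check: 875·1 + 400·(-2) = 75)
  q = 5: r = 25, s = 0 − 5·1 = -5, t = 1 − 5·(-2) = 11  (check: 875·(-5) + 400·11 = 25)
The row with r = 25 (the gcd) gives the Bezout coefficients s = -5, t = 11.
Result: 875 · (-5) + 400 · (11) = 25.

gcd(875, 400) = 25; s = -5, t = 11 (check: 875·(-5) + 400·11 = 25).


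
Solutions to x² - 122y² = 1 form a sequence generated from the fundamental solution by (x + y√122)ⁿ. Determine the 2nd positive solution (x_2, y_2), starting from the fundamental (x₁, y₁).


Step 1: Find the fundamental solution (x₁, y₁) of x² - 122y² = 1.
  Expand √122 as a continued fraction. a₀ = ⌊√122⌋ = 11; iterate m_{k+1} = d_k·a_k − m_k, d_{k+1} = (122 − m_{k+1}²)/d_k, a_{k+1} = ⌊(a₀ + m_{k+1})/d_{k+1}⌋ (starting m₀ = 0, d₀ = 1), with convergents p_k = a_k·p_{k-1} + p_{k-2}, q_k = a_k·q_{k-1} + q_{k-2} (p₋₁ = 1, q₋₁ = 0):
  k = 0: a₀ = 11; p₀/q₀ = 11/1; p₀² − 122·q₀² = 121 − 122 = -1.
  k = 1: m = 11, d = 1, a = ⌊(11 + 11)/1⌋ = 22; p/q = (22·11 + 1)/(22·1 + 0) = 243/22; p² − 122·q² = 59049 − 59048 = 1.
  The first convergent with p² − 122·q² = 1 gives the fundamental solution (x₁, y₁) = (243, 22).
Step 2: Apply the recurrence (x_{n+1}, y_{n+1}) = (x₁x_n + 122y₁y_n, x₁y_n + y₁x_n) repeatedly.
  From (x_1, y_1) = (243, 22): x_2 = 243·243 + 122·22·22 = 118097; y_2 = 243·22 + 22·243 = 10692.
Step 3: Verify x_2² - 122·y_2² = 13946901409 - 13946901408 = 1 (should be 1). ✓

(x_1, y_1) = (243, 22); (x_2, y_2) = (118097, 10692).


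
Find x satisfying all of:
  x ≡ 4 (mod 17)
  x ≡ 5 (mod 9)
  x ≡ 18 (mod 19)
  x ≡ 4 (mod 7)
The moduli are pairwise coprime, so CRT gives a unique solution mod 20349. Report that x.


Product of moduli M = 17 · 9 · 19 · 7 = 20349.
Merge one congruence at a time:
  Start: x ≡ 4 (mod 17).
  Combine with x ≡ 5 (mod 9); new modulus lcm = 153.
    Write x = 4 + 17·t and substitute into x ≡ 5 (mod 9): 17·t ≡ 5 − 4 = 1 (mod 9).
    Reduce coefficients mod 9: 8·t ≡ 1 (mod 9).
    The inverse of 8 mod 9 is 8 (since 8·8 = 64 = 7·9 + 1), so t ≡ 8·1 = 8 ≡ 8 (mod 9).
    Then x = 4 + 17·8 = 140, valid modulo lcm(17, 9) = 153: x ≡ 140 (mod 153).
  Combine with x ≡ 18 (mod 19); new modulus lcm = 2907.
    Write x = 140 + 153·t and substitute into x ≡ 18 (mod 19): 153·t ≡ 18 − 140 = -122 (mod 19).
    Reduce coefficients mod 19: 1·t ≡ 11 (mod 19).
    So t ≡ 11 (mod 19).
    Then x = 140 + 153·11 = 1823, valid modulo lcm(153, 19) = 2907: x ≡ 1823 (mod 2907).
  Combine with x ≡ 4 (mod 7); new modulus lcm = 20349.
    Write x = 1823 + 2907·t and substitute into x ≡ 4 (mod 7): 2907·t ≡ 4 − 1823 = -1819 (mod 7).
    Reduce coefficients mod 7: 2·t ≡ 1 (mod 7).
    The inverse of 2 mod 7 is 4 (since 2·4 = 8 = 1·7 + 1), so t ≡ 4·1 = 4 ≡ 4 (mod 7).
    Then x = 1823 + 2907·4 = 13451, valid modulo lcm(2907, 7) = 20349: x ≡ 13451 (mod 20349).
Verify against each original: 13451 mod 17 = 4, 13451 mod 9 = 5, 13451 mod 19 = 18, 13451 mod 7 = 4.

x ≡ 13451 (mod 20349).


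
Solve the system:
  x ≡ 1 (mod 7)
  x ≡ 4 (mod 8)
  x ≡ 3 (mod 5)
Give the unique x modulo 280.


Moduli 7, 8, 5 are pairwise coprime; by CRT there is a unique solution modulo M = 7 · 8 · 5 = 280.
Solve pairwise, accumulating the modulus:
  Start with x ≡ 1 (mod 7).
  Combine with x ≡ 4 (mod 8): since gcd(7, 8) = 1, we get a unique residue mod 56.
    Write x = 1 + 7·t and substitute into x ≡ 4 (mod 8): 7·t ≡ 4 − 1 = 3 (mod 8).
    The inverse of 7 mod 8 is 7 (since 7·7 = 49 = 6·8 + 1), so t ≡ 7·3 = 21 ≡ 5 (mod 8).
    Then x = 1 + 7·5 = 36, valid modulo lcm(7, 8) = 56: x ≡ 36 (mod 56).
  Combine with x ≡ 3 (mod 5): since gcd(56, 5) = 1, we get a unique residue mod 280.
    Write x = 36 + 56·t and substitute into x ≡ 3 (mod 5): 56·t ≡ 3 − 36 = -33 (mod 5).
    Reduce coefficients mod 5: 1·t ≡ 2 (mod 5).
    So t ≡ 2 (mod 5).
    Then x = 36 + 56·2 = 148, valid modulo lcm(56, 5) = 280: x ≡ 148 (mod 280).
Verify: 148 mod 7 = 1 ✓, 148 mod 8 = 4 ✓, 148 mod 5 = 3 ✓.

x ≡ 148 (mod 280).


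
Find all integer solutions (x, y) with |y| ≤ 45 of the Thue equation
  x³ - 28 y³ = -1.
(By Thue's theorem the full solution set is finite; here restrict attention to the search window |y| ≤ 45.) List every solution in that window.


The equation is x³ - 28y³ = -1. For fixed y, x³ = 28·y³ − 1, so a solution requires the RHS to be a perfect cube.
Strategy: iterate y from -45 to 45, compute RHS = 28·y³ − 1, and check whether it is a (positive or negative) perfect cube.
Check small values of y:
  y = 0: RHS = -1 = (-1)³ ⇒ x = -1 works.
  y = 1: RHS = 27 = (3)³ ⇒ x = 3 works.
  y = -1: RHS = -29 is not a perfect cube.
  y = 2: RHS = 223 is not a perfect cube.
  y = -2: RHS = -225 is not a perfect cube.
  y = 3: RHS = 755 is not a perfect cube.
  y = -3: RHS = -757 is not a perfect cube.
Continuing the search up to |y| = 45 finds no further solutions beyond those listed.
Collected solutions: (-1, 0), (3, 1).

Solutions (with |y| ≤ 45): (-1, 0), (3, 1).


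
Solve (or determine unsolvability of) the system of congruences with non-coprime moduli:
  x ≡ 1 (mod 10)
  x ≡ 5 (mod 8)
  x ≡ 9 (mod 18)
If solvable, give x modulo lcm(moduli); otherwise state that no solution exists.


Moduli 10, 8, 18 are not pairwise coprime, so CRT works modulo lcm(m_i) when all pairwise compatibility conditions hold.
Pairwise compatibility: gcd(m_i, m_j) must divide a_i - a_j for every pair.
Merge one congruence at a time:
  Start: x ≡ 1 (mod 10).
  Combine with x ≡ 5 (mod 8): gcd(10, 8) = 2; 5 - 1 = 4, which IS divisible by 2, so compatible.
    Write x = 1 + 10·t and substitute into x ≡ 5 (mod 8): 10·t ≡ 5 − 1 = 4 (mod 8).
    Divide the congruence (and modulus) by g = 2: 5·t ≡ 2 (mod 4).
    Reduce coefficients mod 4: 1·t ≡ 2 (mod 4).
    So t ≡ 2 (mod 4).
    Then x = 1 + 10·2 = 21, valid modulo lcm(10, 8) = 40: x ≡ 21 (mod 40).
  Combine with x ≡ 9 (mod 18): gcd(40, 18) = 2; 9 - 21 = -12, which IS divisible by 2, so compatible.
    Write x = 21 + 40·t and substitute into x ≡ 9 (mod 18): 40·t ≡ 9 − 21 = -12 (mod 18).
    Divide the congruence (and modulus) by g = 2: 20·t ≡ -6 (mod 9).
    Reduce coefficients mod 9: 2·t ≡ 3 (mod 9).
    The inverse of 2 mod 9 is 5 (since 2·5 = 10 = 1·9 + 1), so t ≡ 5·3 = 15 ≡ 6 (mod 9).
    Then x = 21 + 40·6 = 261, valid modulo lcm(40, 18) = 360: x ≡ 261 (mod 360).
Verify: 261 mod 10 = 1, 261 mod 8 = 5, 261 mod 18 = 9.

x ≡ 261 (mod 360).


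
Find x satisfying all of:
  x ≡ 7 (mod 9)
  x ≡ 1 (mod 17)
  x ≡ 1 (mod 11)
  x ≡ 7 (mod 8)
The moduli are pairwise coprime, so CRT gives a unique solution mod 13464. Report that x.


Product of moduli M = 9 · 17 · 11 · 8 = 13464.
Merge one congruence at a time:
  Start: x ≡ 7 (mod 9).
  Combine with x ≡ 1 (mod 17); new modulus lcm = 153.
    Write x = 7 + 9·t and substitute into x ≡ 1 (mod 17): 9·t ≡ 1 − 7 = -6 (mod 17).
    Reduce coefficients mod 17: 9·t ≡ 11 (mod 17).
    The inverse of 9 mod 17 is 2 (since 9·2 = 18 = 1·17 + 1), so t ≡ 2·11 = 22 ≡ 5 (mod 17).
    Then x = 7 + 9·5 = 52, valid modulo lcm(9, 17) = 153: x ≡ 52 (mod 153).
  Combine with x ≡ 1 (mod 11); new modulus lcm = 1683.
    Write x = 52 + 153·t and substitute into x ≡ 1 (mod 11): 153·t ≡ 1 − 52 = -51 (mod 11).
    Reduce coefficients mod 11: 10·t ≡ 4 (mod 11).
    The inverse of 10 mod 11 is 10 (since 10·10 = 100 = 9·11 + 1), so t ≡ 10·4 = 40 ≡ 7 (mod 11).
    Then x = 52 + 153·7 = 1123, valid modulo lcm(153, 11) = 1683: x ≡ 1123 (mod 1683).
  Combine with x ≡ 7 (mod 8); new modulus lcm = 13464.
    Write x = 1123 + 1683·t and substitute into x ≡ 7 (mod 8): 1683·t ≡ 7 − 1123 = -1116 (mod 8).
    Reduce coefficients mod 8: 3·t ≡ 4 (mod 8).
    The inverse of 3 mod 8 is 3 (since 3·3 = 9 = 1·8 + 1), so t ≡ 3·4 = 12 ≡ 4 (mod 8).
    Then x = 1123 + 1683·4 = 7855, valid modulo lcm(1683, 8) = 13464: x ≡ 7855 (mod 13464).
Verify against each original: 7855 mod 9 = 7, 7855 mod 17 = 1, 7855 mod 11 = 1, 7855 mod 8 = 7.

x ≡ 7855 (mod 13464).


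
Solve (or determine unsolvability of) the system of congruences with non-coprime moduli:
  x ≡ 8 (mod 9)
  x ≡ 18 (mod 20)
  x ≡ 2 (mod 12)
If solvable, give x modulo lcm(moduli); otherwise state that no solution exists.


Moduli 9, 20, 12 are not pairwise coprime, so CRT works modulo lcm(m_i) when all pairwise compatibility conditions hold.
Pairwise compatibility: gcd(m_i, m_j) must divide a_i - a_j for every pair.
Merge one congruence at a time:
  Start: x ≡ 8 (mod 9).
  Combine with x ≡ 18 (mod 20): gcd(9, 20) = 1; 18 - 8 = 10, which IS divisible by 1, so compatible.
    Write x = 8 + 9·t and substitute into x ≡ 18 (mod 20): 9·t ≡ 18 − 8 = 10 (mod 20).
    The inverse of 9 mod 20 is 9 (since 9·9 = 81 = 4·20 + 1), so t ≡ 9·10 = 90 ≡ 10 (mod 20).
    Then x = 8 + 9·10 = 98, valid modulo lcm(9, 20) = 180: x ≡ 98 (mod 180).
  Combine with x ≡ 2 (mod 12): gcd(180, 12) = 12; 2 - 98 = -96, which IS divisible by 12, so compatible.
    Write x = 98 + 180·t and substitute into x ≡ 2 (mod 12): 180·t ≡ 2 − 98 = -96 (mod 12).
    Divide the congruence (and modulus) by g = 12: 15·t ≡ -8 (mod 1).
    Modulo 1 every t works; take t = 0.
    Then x = 98 + 180·0 = 98, valid modulo lcm(180, 12) = 180: x ≡ 98 (mod 180).
Verify: 98 mod 9 = 8, 98 mod 20 = 18, 98 mod 12 = 2.

x ≡ 98 (mod 180).


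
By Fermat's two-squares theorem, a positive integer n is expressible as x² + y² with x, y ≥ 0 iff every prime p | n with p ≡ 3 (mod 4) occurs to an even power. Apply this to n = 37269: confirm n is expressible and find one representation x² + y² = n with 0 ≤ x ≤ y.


Step 1: Factor n = 37269 = 3^2 · 41 · 101.
Step 2: Check the mod-4 condition on each prime factor: 3 ≡ 3 (mod 4), exponent 2 (must be even); 41 ≡ 1 (mod 4), exponent 1; 101 ≡ 1 (mod 4), exponent 1.
All primes ≡ 3 (mod 4) appear to even exponent (or don't appear), so by the two-squares theorem n IS expressible as a sum of two squares.
Step 3: Build a representation. Group n = k² · m with k = 3 and m = 41 · 101 = 4141 (a product of primes ≡ 1 (mod 4)); a representation of m scales to one of n via (k·x)² + (k·y)² = k²(x² + y²). Each prime p ≡ 1 (mod 4) is itself a sum of two squares; find a² by testing p − a² for a perfect square:
  41: 41 − 1² = 40, 41 − 2² = 37, 41 − 3² = 32, 41 − 4² = 25 = 5² ⇒ 41 = 4² + 5².
  101: 101 − 1² = 100 = 10² ⇒ 101 = 1² + 10².
  Combine using the Brahmagupta–Fibonacci identity (a² + b²)(c² + d²) = (ac − bd)² + (ad + bc)² = (ac + bd)² + (ad − bc)²:
  41 · 101 = 4141: from (4² + 5²)(1² + 10²), take (4·1 − 5·10, 4·10 + 5·1) = (4 − 50, 40 + 5) = (-46, 45); dropping signs (only squares matter) gives (46, 45); check 46² + 45² = 2116 + 2025 = 4141 ✓.
  Scale by k = 3: (3·46, 3·45) = (138, 135).
Step 4: Order so x ≤ y and verify: 135² + 138² = 18225 + 19044 = 37269 = n. ✓

n = 37269 = 135² + 138² (one valid representation with x ≤ y).


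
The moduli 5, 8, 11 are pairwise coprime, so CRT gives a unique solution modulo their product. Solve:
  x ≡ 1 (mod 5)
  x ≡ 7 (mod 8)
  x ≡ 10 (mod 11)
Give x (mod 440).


Moduli 5, 8, 11 are pairwise coprime; by CRT there is a unique solution modulo M = 5 · 8 · 11 = 440.
Solve pairwise, accumulating the modulus:
  Start with x ≡ 1 (mod 5).
  Combine with x ≡ 7 (mod 8): since gcd(5, 8) = 1, we get a unique residue mod 40.
    Write x = 1 + 5·t and substitute into x ≡ 7 (mod 8): 5·t ≡ 7 − 1 = 6 (mod 8).
    The inverse of 5 mod 8 is 5 (since 5·5 = 25 = 3·8 + 1), so t ≡ 5·6 = 30 ≡ 6 (mod 8).
    Then x = 1 + 5·6 = 31, valid modulo lcm(5, 8) = 40: x ≡ 31 (mod 40).
  Combine with x ≡ 10 (mod 11): since gcd(40, 11) = 1, we get a unique residue mod 440.
    Write x = 31 + 40·t and substitute into x ≡ 10 (mod 11): 40·t ≡ 10 − 31 = -21 (mod 11).
    Reduce coefficients mod 11: 7·t ≡ 1 (mod 11).
    The inverse of 7 mod 11 is 8 (since 7·8 = 56 = 5·11 + 1), so t ≡ 8·1 = 8 ≡ 8 (mod 11).
    Then x = 31 + 40·8 = 351, valid modulo lcm(40, 11) = 440: x ≡ 351 (mod 440).
Verify: 351 mod 5 = 1 ✓, 351 mod 8 = 7 ✓, 351 mod 11 = 10 ✓.

x ≡ 351 (mod 440).


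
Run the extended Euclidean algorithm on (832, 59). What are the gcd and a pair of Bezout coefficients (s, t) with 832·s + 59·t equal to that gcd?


Euclidean algorithm on (832, 59) — divide until remainder is 0:
  832 = 14 · 59 + 6
  59 = 9 · 6 + 5
  6 = 1 · 5 + 1
  5 = 5 · 1 + 0
gcd(832, 59) = 1.
Track Bezout coefficients alongside the remainders: start with r₀ = 832 = a·1 + b·0 (s = 1, t = 0) and r₁ = 59 = a·0 + b·1 (s = 0, t = 1); each new remainder r_{k+1} = r_{k-1} − q_k·r_k inherits s_{k+1} = s_{k-1} − q_k·s_k, t_{k+1} = t_{k-1} − q_k·t_k, so r_k = a·s_k + b·t_k at every step:
  q = 14: r = 6, s = 1 − 14·0 = 1, t = 0 − 14·1 = -14  (check: 832·1 + 59·(-14) = 6)
  q = 9: r = 5, s = 0 − 9·1 = -9, t = 1 − 9·(-14) = 127  (check: 832·(-9) + 59·127 = 5)
  q = 1: r = 1, s = 1 − 1·(-9) = 10, t = -14 − 1·127 = -141  (check: 832·10 + 59·(-141) = 1)
The row with r = 1 (the gcd) gives the Bezout coefficients s = 10, t = -141.
Result: 832 · (10) + 59 · (-141) = 1.

gcd(832, 59) = 1; s = 10, t = -141 (check: 832·10 + 59·(-141) = 1).


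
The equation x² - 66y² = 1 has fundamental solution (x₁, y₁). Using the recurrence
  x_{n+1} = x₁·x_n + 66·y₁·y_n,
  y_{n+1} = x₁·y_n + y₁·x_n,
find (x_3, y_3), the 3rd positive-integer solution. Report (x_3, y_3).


Step 1: Find the fundamental solution (x₁, y₁) of x² - 66y² = 1.
  Expand √66 as a continued fraction. a₀ = ⌊√66⌋ = 8; iterate m_{k+1} = d_k·a_k − m_k, d_{k+1} = (66 − m_{k+1}²)/d_k, a_{k+1} = ⌊(a₀ + m_{k+1})/d_{k+1}⌋ (starting m₀ = 0, d₀ = 1), with convergents p_k = a_k·p_{k-1} + p_{k-2}, q_k = a_k·q_{k-1} + q_{k-2} (p₋₁ = 1, q₋₁ = 0):
  k = 0: a₀ = 8; p₀/q₀ = 8/1; p₀² − 66·q₀² = 64 − 66 = -2.
  k = 1: m = 8, d = 2, a = ⌊(8 + 8)/2⌋ = 8; p/q = (8·8 + 1)/(8·1 + 0) = 65/8; p² − 66·q² = 4225 − 4224 = 1.
  The first convergent with p² − 66·q² = 1 gives the fundamental solution (x₁, y₁) = (65, 8).
Step 2: Apply the recurrence (x_{n+1}, y_{n+1}) = (x₁x_n + 66y₁y_n, x₁y_n + y₁x_n) repeatedly.
  From (x_1, y_1) = (65, 8): x_2 = 65·65 + 66·8·8 = 8449; y_2 = 65·8 + 8·65 = 1040.
  From (x_2, y_2) = (8449, 1040): x_3 = 65·8449 + 66·8·1040 = 1098305; y_3 = 65·1040 + 8·8449 = 135192.
Step 3: Verify x_3² - 66·y_3² = 1206273873025 - 1206273873024 = 1 (should be 1). ✓

(x_1, y_1) = (65, 8); (x_3, y_3) = (1098305, 135192).


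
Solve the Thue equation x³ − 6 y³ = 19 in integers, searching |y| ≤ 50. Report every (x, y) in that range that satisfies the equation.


The equation is x³ - 6y³ = 19. For fixed y, x³ = 6·y³ + 19, so a solution requires the RHS to be a perfect cube.
Strategy: iterate y from -50 to 50, compute RHS = 6·y³ + 19, and check whether it is a (positive or negative) perfect cube.
Check small values of y:
  y = 0: RHS = 19 is not a perfect cube.
  y = 1: RHS = 25 is not a perfect cube.
  y = -1: RHS = 13 is not a perfect cube.
  y = 2: RHS = 67 is not a perfect cube.
  y = -2: RHS = -29 is not a perfect cube.
  y = 3: RHS = 181 is not a perfect cube.
  y = -3: RHS = -143 is not a perfect cube.
Continuing the search up to |y| = 50 finds no solutions either.
No (x, y) in the scanned range satisfies the equation.

No integer solutions with |y| ≤ 50.


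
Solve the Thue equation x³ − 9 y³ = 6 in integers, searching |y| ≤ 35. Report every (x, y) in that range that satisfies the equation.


The equation is x³ - 9y³ = 6. For fixed y, x³ = 9·y³ + 6, so a solution requires the RHS to be a perfect cube.
Strategy: iterate y from -35 to 35, compute RHS = 9·y³ + 6, and check whether it is a (positive or negative) perfect cube.
Check small values of y:
  y = 0: RHS = 6 is not a perfect cube.
  y = 1: RHS = 15 is not a perfect cube.
  y = -1: RHS = -3 is not a perfect cube.
  y = 2: RHS = 78 is not a perfect cube.
  y = -2: RHS = -66 is not a perfect cube.
  y = 3: RHS = 249 is not a perfect cube.
  y = -3: RHS = -237 is not a perfect cube.
Continuing the search up to |y| = 35 finds no solutions either.
No (x, y) in the scanned range satisfies the equation.

No integer solutions with |y| ≤ 35.


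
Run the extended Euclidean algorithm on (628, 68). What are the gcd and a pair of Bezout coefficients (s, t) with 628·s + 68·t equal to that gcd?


Euclidean algorithm on (628, 68) — divide until remainder is 0:
  628 = 9 · 68 + 16
  68 = 4 · 16 + 4
  16 = 4 · 4 + 0
gcd(628, 68) = 4.
Track Bezout coefficients alongside the remainders: start with r₀ = 628 = a·1 + b·0 (s = 1, t = 0) and r₁ = 68 = a·0 + b·1 (s = 0, t = 1); each new remainder r_{k+1} = r_{k-1} − q_k·r_k inherits s_{k+1} = s_{k-1} − q_k·s_k, t_{k+1} = t_{k-1} − q_k·t_k, so r_k = a·s_k + b·t_k at every step:
  q = 9: r = 16, s = 1 − 9·0 = 1, t = 0 − 9·1 = -9  (check: 628·1 + 68·(-9) = 16)
  q = 4: r = 4, s = 0 − 4·1 = -4, t = 1 − 4·(-9) = 37  (check: 628·(-4) + 68·37 = 4)
The row with r = 4 (the gcd) gives the Bezout coefficients s = -4, t = 37.
Result: 628 · (-4) + 68 · (37) = 4.

gcd(628, 68) = 4; s = -4, t = 37 (check: 628·(-4) + 68·37 = 4).


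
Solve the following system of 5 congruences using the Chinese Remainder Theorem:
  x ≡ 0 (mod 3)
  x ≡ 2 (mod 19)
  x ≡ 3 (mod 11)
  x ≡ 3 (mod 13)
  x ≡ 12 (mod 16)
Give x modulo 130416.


Product of moduli M = 3 · 19 · 11 · 13 · 16 = 130416.
Merge one congruence at a time:
  Start: x ≡ 0 (mod 3).
  Combine with x ≡ 2 (mod 19); new modulus lcm = 57.
    Write x = 0 + 3·t and substitute into x ≡ 2 (mod 19): 3·t ≡ 2 − 0 = 2 (mod 19).
    The inverse of 3 mod 19 is 13 (since 3·13 = 39 = 2·19 + 1), so t ≡ 13·2 = 26 ≡ 7 (mod 19).
    Then x = 0 + 3·7 = 21, valid modulo lcm(3, 19) = 57: x ≡ 21 (mod 57).
  Combine with x ≡ 3 (mod 11); new modulus lcm = 627.
    Write x = 21 + 57·t and substitute into x ≡ 3 (mod 11): 57·t ≡ 3 − 21 = -18 (mod 11).
    Reduce coefficients mod 11: 2·t ≡ 4 (mod 11).
    The inverse of 2 mod 11 is 6 (since 2·6 = 12 = 1·11 + 1), so t ≡ 6·4 = 24 ≡ 2 (mod 11).
    Then x = 21 + 57·2 = 135, valid modulo lcm(57, 11) = 627: x ≡ 135 (mod 627).
  Combine with x ≡ 3 (mod 13); new modulus lcm = 8151.
    Write x = 135 + 627·t and substitute into x ≡ 3 (mod 13): 627·t ≡ 3 − 135 = -132 (mod 13).
    Reduce coefficients mod 13: 3·t ≡ 11 (mod 13).
    The inverse of 3 mod 13 is 9 (since 3·9 = 27 = 2·13 + 1), so t ≡ 9·11 = 99 ≡ 8 (mod 13).
    Then x = 135 + 627·8 = 5151, valid modulo lcm(627, 13) = 8151: x ≡ 5151 (mod 8151).
  Combine with x ≡ 12 (mod 16); new modulus lcm = 130416.
    Write x = 5151 + 8151·t and substitute into x ≡ 12 (mod 16): 8151·t ≡ 12 − 5151 = -5139 (mod 16).
    Reduce coefficients mod 16: 7·t ≡ 13 (mod 16).
    The inverse of 7 mod 16 is 7 (since 7·7 = 49 = 3·16 + 1), so t ≡ 7·13 = 91 ≡ 11 (mod 16).
    Then x = 5151 + 8151·11 = 94812, valid modulo lcm(8151, 16) = 130416: x ≡ 94812 (mod 130416).
Verify against each original: 94812 mod 3 = 0, 94812 mod 19 = 2, 94812 mod 11 = 3, 94812 mod 13 = 3, 94812 mod 16 = 12.

x ≡ 94812 (mod 130416).


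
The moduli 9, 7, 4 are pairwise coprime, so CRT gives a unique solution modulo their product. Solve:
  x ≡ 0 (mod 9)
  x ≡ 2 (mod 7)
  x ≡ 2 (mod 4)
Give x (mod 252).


Moduli 9, 7, 4 are pairwise coprime; by CRT there is a unique solution modulo M = 9 · 7 · 4 = 252.
Solve pairwise, accumulating the modulus:
  Start with x ≡ 0 (mod 9).
  Combine with x ≡ 2 (mod 7): since gcd(9, 7) = 1, we get a unique residue mod 63.
    Write x = 0 + 9·t and substitute into x ≡ 2 (mod 7): 9·t ≡ 2 − 0 = 2 (mod 7).
    Reduce coefficients mod 7: 2·t ≡ 2 (mod 7).
    The inverse of 2 mod 7 is 4 (since 2·4 = 8 = 1·7 + 1), so t ≡ 4·2 = 8 ≡ 1 (mod 7).
    Then x = 0 + 9·1 = 9, valid modulo lcm(9, 7) = 63: x ≡ 9 (mod 63).
  Combine with x ≡ 2 (mod 4): since gcd(63, 4) = 1, we get a unique residue mod 252.
    Write x = 9 + 63·t and substitute into x ≡ 2 (mod 4): 63·t ≡ 2 − 9 = -7 (mod 4).
    Reduce coefficients mod 4: 3·t ≡ 1 (mod 4).
    The inverse of 3 mod 4 is 3 (since 3·3 = 9 = 2·4 + 1), so t ≡ 3·1 = 3 ≡ 3 (mod 4).
    Then x = 9 + 63·3 = 198, valid modulo lcm(63, 4) = 252: x ≡ 198 (mod 252).
Verify: 198 mod 9 = 0 ✓, 198 mod 7 = 2 ✓, 198 mod 4 = 2 ✓.

x ≡ 198 (mod 252).


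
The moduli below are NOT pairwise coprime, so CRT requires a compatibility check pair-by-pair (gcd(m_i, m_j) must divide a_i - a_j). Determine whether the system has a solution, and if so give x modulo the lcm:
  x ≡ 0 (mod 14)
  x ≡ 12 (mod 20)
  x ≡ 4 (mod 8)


Moduli 14, 20, 8 are not pairwise coprime, so CRT works modulo lcm(m_i) when all pairwise compatibility conditions hold.
Pairwise compatibility: gcd(m_i, m_j) must divide a_i - a_j for every pair.
Merge one congruence at a time:
  Start: x ≡ 0 (mod 14).
  Combine with x ≡ 12 (mod 20): gcd(14, 20) = 2; 12 - 0 = 12, which IS divisible by 2, so compatible.
    Write x = 0 + 14·t and substitute into x ≡ 12 (mod 20): 14·t ≡ 12 − 0 = 12 (mod 20).
    Divide the congruence (and modulus) by g = 2: 7·t ≡ 6 (mod 10).
    The inverse of 7 mod 10 is 3 (since 7·3 = 21 = 2·10 + 1), so t ≡ 3·6 = 18 ≡ 8 (mod 10).
    Then x = 0 + 14·8 = 112, valid modulo lcm(14, 20) = 140: x ≡ 112 (mod 140).
  Combine with x ≡ 4 (mod 8): gcd(140, 8) = 4; 4 - 112 = -108, which IS divisible by 4, so compatible.
    Write x = 112 + 140·t and substitute into x ≡ 4 (mod 8): 140·t ≡ 4 − 112 = -108 (mod 8).
    Divide the congruence (and modulus) by g = 4: 35·t ≡ -27 (mod 2).
    Reduce coefficients mod 2: 1·t ≡ 1 (mod 2).
    So t ≡ 1 (mod 2).
    Then x = 112 + 140·1 = 252, valid modulo lcm(140, 8) = 280: x ≡ 252 (mod 280).
Verify: 252 mod 14 = 0, 252 mod 20 = 12, 252 mod 8 = 4.

x ≡ 252 (mod 280).


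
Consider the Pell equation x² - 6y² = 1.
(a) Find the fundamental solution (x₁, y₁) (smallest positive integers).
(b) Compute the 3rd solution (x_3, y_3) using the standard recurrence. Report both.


Step 1: Find the fundamental solution (x₁, y₁) of x² - 6y² = 1.
  Expand √6 as a continued fraction. a₀ = ⌊√6⌋ = 2; iterate m_{k+1} = d_k·a_k − m_k, d_{k+1} = (6 − m_{k+1}²)/d_k, a_{k+1} = ⌊(a₀ + m_{k+1})/d_{k+1}⌋ (starting m₀ = 0, d₀ = 1), with convergents p_k = a_k·p_{k-1} + p_{k-2}, q_k = a_k·q_{k-1} + q_{k-2} (p₋₁ = 1, q₋₁ = 0):
  k = 0: a₀ = 2; p₀/q₀ = 2/1; p₀² − 6·q₀² = 4 − 6 = -2.
  k = 1: m = 2, d = 2, a = ⌊(2 + 2)/2⌋ = 2; p/q = (2·2 + 1)/(2·1 + 0) = 5/2; p² − 6·q² = 25 − 24 = 1.
  The first convergent with p² − 6·q² = 1 gives the fundamental solution (x₁, y₁) = (5, 2).
Step 2: Apply the recurrence (x_{n+1}, y_{n+1}) = (x₁x_n + 6y₁y_n, x₁y_n + y₁x_n) repeatedly.
  From (x_1, y_1) = (5, 2): x_2 = 5·5 + 6·2·2 = 49; y_2 = 5·2 + 2·5 = 20.
  From (x_2, y_2) = (49, 20): x_3 = 5·49 + 6·2·20 = 485; y_3 = 5·20 + 2·49 = 198.
Step 3: Verify x_3² - 6·y_3² = 235225 - 235224 = 1 (should be 1). ✓

(x_1, y_1) = (5, 2); (x_3, y_3) = (485, 198).


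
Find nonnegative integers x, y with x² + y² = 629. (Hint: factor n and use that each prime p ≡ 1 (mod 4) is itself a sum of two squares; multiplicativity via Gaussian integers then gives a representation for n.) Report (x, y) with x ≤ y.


Step 1: Factor n = 629 = 17 · 37.
Step 2: Check the mod-4 condition on each prime factor: 17 ≡ 1 (mod 4), exponent 1; 37 ≡ 1 (mod 4), exponent 1.
All primes ≡ 3 (mod 4) appear to even exponent (or don't appear), so by the two-squares theorem n IS expressible as a sum of two squares.
Step 3: Build a representation. Here n = 17 · 37 is a product of primes ≡ 1 (mod 4). Each prime p ≡ 1 (mod 4) is itself a sum of two squares; find a² by testing p − a² for a perfect square:
  17: 17 − 1² = 16 = 4² ⇒ 17 = 1² + 4².
  37: 37 − 1² = 36 = 6² ⇒ 37 = 1² + 6².
  Combine using the Brahmagupta–Fibonacci identity (a² + b²)(c² + d²) = (ac − bd)² + (ad + bc)² = (ac + bd)² + (ad − bc)²:
  17 · 37 = 629: from (1² + 4²)(1² + 6²), take (1·1 − 4·6, 1·6 + 4·1) = (1 − 24, 6 + 4) = (-23, 10); dropping signs (only squares matter) gives (23, 10); check 23² + 10² = 529 + 100 = 629 ✓.
Step 4: Order so x ≤ y and verify: 10² + 23² = 100 + 529 = 629 = n. ✓

n = 629 = 10² + 23² (one valid representation with x ≤ y).


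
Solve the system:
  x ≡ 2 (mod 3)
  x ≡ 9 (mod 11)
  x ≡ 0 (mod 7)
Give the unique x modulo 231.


Moduli 3, 11, 7 are pairwise coprime; by CRT there is a unique solution modulo M = 3 · 11 · 7 = 231.
Solve pairwise, accumulating the modulus:
  Start with x ≡ 2 (mod 3).
  Combine with x ≡ 9 (mod 11): since gcd(3, 11) = 1, we get a unique residue mod 33.
    Write x = 2 + 3·t and substitute into x ≡ 9 (mod 11): 3·t ≡ 9 − 2 = 7 (mod 11).
    The inverse of 3 mod 11 is 4 (since 3·4 = 12 = 1·11 + 1), so t ≡ 4·7 = 28 ≡ 6 (mod 11).
    Then x = 2 + 3·6 = 20, valid modulo lcm(3, 11) = 33: x ≡ 20 (mod 33).
  Combine with x ≡ 0 (mod 7): since gcd(33, 7) = 1, we get a unique residue mod 231.
    Write x = 20 + 33·t and substitute into x ≡ 0 (mod 7): 33·t ≡ 0 − 20 = -20 (mod 7).
    Reduce coefficients mod 7: 5·t ≡ 1 (mod 7).
    The inverse of 5 mod 7 is 3 (since 5·3 = 15 = 2·7 + 1), so t ≡ 3·1 = 3 ≡ 3 (mod 7).
    Then x = 20 + 33·3 = 119, valid modulo lcm(33, 7) = 231: x ≡ 119 (mod 231).
Verify: 119 mod 3 = 2 ✓, 119 mod 11 = 9 ✓, 119 mod 7 = 0 ✓.

x ≡ 119 (mod 231).


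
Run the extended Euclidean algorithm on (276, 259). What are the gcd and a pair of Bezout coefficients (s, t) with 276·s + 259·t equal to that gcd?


Euclidean algorithm on (276, 259) — divide until remainder is 0:
  276 = 1 · 259 + 17
  259 = 15 · 17 + 4
  17 = 4 · 4 + 1
  4 = 4 · 1 + 0
gcd(276, 259) = 1.
Track Bezout coefficients alongside the remainders: start with r₀ = 276 = a·1 + b·0 (s = 1, t = 0) and r₁ = 259 = a·0 + b·1 (s = 0, t = 1); each new remainder r_{k+1} = r_{k-1} − q_k·r_k inherits s_{k+1} = s_{k-1} − q_k·s_k, t_{k+1} = t_{k-1} − q_k·t_k, so r_k = a·s_k + b·t_k at every step:
  q = 1: r = 17, s = 1 − 1·0 = 1, t = 0 − 1·1 = -1  (check: 276·1 + 259·(-1) = 17)
  q = 15: r = 4, s = 0 − 15·1 = -15, t = 1 − 15·(-1) = 16  (check: 276·(-15) + 259·16 = 4)
  q = 4: r = 1, s = 1 − 4·(-15) = 61, t = -1 − 4·16 = -65  (check: 276·61 + 259·(-65) = 1)
The row with r = 1 (the gcd) gives the Bezout coefficients s = 61, t = -65.
Result: 276 · (61) + 259 · (-65) = 1.

gcd(276, 259) = 1; s = 61, t = -65 (check: 276·61 + 259·(-65) = 1).


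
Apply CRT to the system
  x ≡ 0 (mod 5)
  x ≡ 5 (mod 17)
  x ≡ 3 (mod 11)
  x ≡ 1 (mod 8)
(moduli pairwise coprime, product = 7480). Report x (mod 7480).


Product of moduli M = 5 · 17 · 11 · 8 = 7480.
Merge one congruence at a time:
  Start: x ≡ 0 (mod 5).
  Combine with x ≡ 5 (mod 17); new modulus lcm = 85.
    Write x = 0 + 5·t and substitute into x ≡ 5 (mod 17): 5·t ≡ 5 − 0 = 5 (mod 17).
    The inverse of 5 mod 17 is 7 (since 5·7 = 35 = 2·17 + 1), so t ≡ 7·5 = 35 ≡ 1 (mod 17).
    Then x = 0 + 5·1 = 5, valid modulo lcm(5, 17) = 85: x ≡ 5 (mod 85).
  Combine with x ≡ 3 (mod 11); new modulus lcm = 935.
    Write x = 5 + 85·t and substitute into x ≡ 3 (mod 11): 85·t ≡ 3 − 5 = -2 (mod 11).
    Reduce coefficients mod 11: 8·t ≡ 9 (mod 11).
    The inverse of 8 mod 11 is 7 (since 8·7 = 56 = 5·11 + 1), so t ≡ 7·9 = 63 ≡ 8 (mod 11).
    Then x = 5 + 85·8 = 685, valid modulo lcm(85, 11) = 935: x ≡ 685 (mod 935).
  Combine with x ≡ 1 (mod 8); new modulus lcm = 7480.
    Write x = 685 + 935·t and substitute into x ≡ 1 (mod 8): 935·t ≡ 1 − 685 = -684 (mod 8).
    Reduce coefficients mod 8: 7·t ≡ 4 (mod 8).
    The inverse of 7 mod 8 is 7 (since 7·7 = 49 = 6·8 + 1), so t ≡ 7·4 = 28 ≡ 4 (mod 8).
    Then x = 685 + 935·4 = 4425, valid modulo lcm(935, 8) = 7480: x ≡ 4425 (mod 7480).
Verify against each original: 4425 mod 5 = 0, 4425 mod 17 = 5, 4425 mod 11 = 3, 4425 mod 8 = 1.

x ≡ 4425 (mod 7480).


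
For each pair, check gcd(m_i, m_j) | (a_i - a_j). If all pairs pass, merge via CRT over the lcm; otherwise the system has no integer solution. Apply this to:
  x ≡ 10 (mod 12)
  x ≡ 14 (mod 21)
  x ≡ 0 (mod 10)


Moduli 12, 21, 10 are not pairwise coprime, so CRT works modulo lcm(m_i) when all pairwise compatibility conditions hold.
Pairwise compatibility: gcd(m_i, m_j) must divide a_i - a_j for every pair.
Merge one congruence at a time:
  Start: x ≡ 10 (mod 12).
  Combine with x ≡ 14 (mod 21): gcd(12, 21) = 3, and 14 - 10 = 4 is NOT divisible by 3.
    ⇒ system is inconsistent (no integer solution).

No solution (the system is inconsistent).


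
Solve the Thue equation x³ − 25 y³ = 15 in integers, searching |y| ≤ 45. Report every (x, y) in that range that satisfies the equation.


The equation is x³ - 25y³ = 15. For fixed y, x³ = 25·y³ + 15, so a solution requires the RHS to be a perfect cube.
Strategy: iterate y from -45 to 45, compute RHS = 25·y³ + 15, and check whether it is a (positive or negative) perfect cube.
Check small values of y:
  y = 0: RHS = 15 is not a perfect cube.
  y = 1: RHS = 40 is not a perfect cube.
  y = -1: RHS = -10 is not a perfect cube.
  y = 2: RHS = 215 is not a perfect cube.
  y = -2: RHS = -185 is not a perfect cube.
  y = 3: RHS = 690 is not a perfect cube.
  y = -3: RHS = -660 is not a perfect cube.
Continuing the search up to |y| = 45 finds no solutions either.
No (x, y) in the scanned range satisfies the equation.

No integer solutions with |y| ≤ 45.


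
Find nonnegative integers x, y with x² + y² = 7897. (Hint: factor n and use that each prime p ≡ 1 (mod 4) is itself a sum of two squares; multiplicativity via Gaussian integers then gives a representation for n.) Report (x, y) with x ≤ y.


Step 1: Factor n = 7897 = 53 · 149.
Step 2: Check the mod-4 condition on each prime factor: 53 ≡ 1 (mod 4), exponent 1; 149 ≡ 1 (mod 4), exponent 1.
All primes ≡ 3 (mod 4) appear to even exponent (or don't appear), so by the two-squares theorem n IS expressible as a sum of two squares.
Step 3: Build a representation. Here n = 53 · 149 is a product of primes ≡ 1 (mod 4). Each prime p ≡ 1 (mod 4) is itself a sum of two squares; find a² by testing p − a² for a perfect square:
  53: 53 − 1² = 52, 53 − 2² = 49 = 7² ⇒ 53 = 2² + 7².
  149: 149 − 1² = 148, 149 − 2² = 145, 149 − 3² = 140, 149 − 4² = 133, 149 − 5² = 124, 149 − 6² = 113, 149 − 7² = 100 = 10² ⇒ 149 = 7² + 10².
  Combine using the Brahmagupta–Fibonacci identity (a² + b²)(c² + d²) = (ac − bd)² + (ad + bc)² = (ac + bd)² + (ad − bc)²:
  53 · 149 = 7897: from (2² + 7²)(7² + 10²), take (2·7 − 7·10, 2·10 + 7·7) = (14 − 70, 20 + 49) = (-56, 69); dropping signs (only squares matter) gives (56, 69); check 56² + 69² = 3136 + 4761 = 7897 ✓.
Step 4: Order so x ≤ y and verify: 56² + 69² = 3136 + 4761 = 7897 = n. ✓

n = 7897 = 56² + 69² (one valid representation with x ≤ y).


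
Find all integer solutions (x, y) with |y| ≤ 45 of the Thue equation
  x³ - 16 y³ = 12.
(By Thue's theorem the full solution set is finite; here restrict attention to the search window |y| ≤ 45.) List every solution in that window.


The equation is x³ - 16y³ = 12. For fixed y, x³ = 16·y³ + 12, so a solution requires the RHS to be a perfect cube.
Strategy: iterate y from -45 to 45, compute RHS = 16·y³ + 12, and check whether it is a (positive or negative) perfect cube.
Check small values of y:
  y = 0: RHS = 12 is not a perfect cube.
  y = 1: RHS = 28 is not a perfect cube.
  y = -1: RHS = -4 is not a perfect cube.
  y = 2: RHS = 140 is not a perfect cube.
  y = -2: RHS = -116 is not a perfect cube.
  y = 3: RHS = 444 is not a perfect cube.
  y = -3: RHS = -420 is not a perfect cube.
Continuing the search up to |y| = 45 finds no solutions either.
No (x, y) in the scanned range satisfies the equation.

No integer solutions with |y| ≤ 45.


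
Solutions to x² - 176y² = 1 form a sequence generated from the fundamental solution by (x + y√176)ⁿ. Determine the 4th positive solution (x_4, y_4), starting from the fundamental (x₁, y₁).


Step 1: Find the fundamental solution (x₁, y₁) of x² - 176y² = 1.
  Expand √176 as a continued fraction. a₀ = ⌊√176⌋ = 13; iterate m_{k+1} = d_k·a_k − m_k, d_{k+1} = (176 − m_{k+1}²)/d_k, a_{k+1} = ⌊(a₀ + m_{k+1})/d_{k+1}⌋ (starting m₀ = 0, d₀ = 1), with convergents p_k = a_k·p_{k-1} + p_{k-2}, q_k = a_k·q_{k-1} + q_{k-2} (p₋₁ = 1, q₋₁ = 0):
  k = 0: a₀ = 13; p₀/q₀ = 13/1; p₀² − 176·q₀² = 169 − 176 = -7.
  k = 1: m = 13, d = 7, a = ⌊(13 + 13)/7⌋ = 3; p/q = (3·13 + 1)/(3·1 + 0) = 40/3; p² − 176·q² = 1600 − 1584 = 16.
  k = 2: m = 8, d = 16, a = ⌊(13 + 8)/16⌋ = 1; p/q = (1·40 + 13)/(1·3 + 1) = 53/4; p² − 176·q² = 2809 − 2816 = -7.
  k = 3: m = 8, d = 7, a = ⌊(13 + 8)/7⌋ = 3; p/q = (3·53 + 40)/(3·4 + 3) = 199/15; p² − 176·q² = 39601 − 39600 = 1.
  The first convergent with p² − 176·q² = 1 gives the fundamental solution (x₁, y₁) = (199, 15).
Step 2: Apply the recurrence (x_{n+1}, y_{n+1}) = (x₁x_n + 176y₁y_n, x₁y_n + y₁x_n) repeatedly.
  From (x_1, y_1) = (199, 15): x_2 = 199·199 + 176·15·15 = 79201; y_2 = 199·15 + 15·199 = 5970.
  From (x_2, y_2) = (79201, 5970): x_3 = 199·79201 + 176·15·5970 = 31521799; y_3 = 199·5970 + 15·79201 = 2376045.
  From (x_3, y_3) = (31521799, 2376045): x_4 = 199·31521799 + 176·15·2376045 = 12545596801; y_4 = 199·2376045 + 15·31521799 = 945659940.
Step 3: Verify x_4² - 176·y_4² = 157391999093261433601 - 157391999093261433600 = 1 (should be 1). ✓

(x_1, y_1) = (199, 15); (x_4, y_4) = (12545596801, 945659940).


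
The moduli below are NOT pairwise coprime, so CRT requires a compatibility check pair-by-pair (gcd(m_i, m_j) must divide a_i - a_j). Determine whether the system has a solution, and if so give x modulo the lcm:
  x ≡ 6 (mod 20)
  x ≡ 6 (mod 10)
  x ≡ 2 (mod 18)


Moduli 20, 10, 18 are not pairwise coprime, so CRT works modulo lcm(m_i) when all pairwise compatibility conditions hold.
Pairwise compatibility: gcd(m_i, m_j) must divide a_i - a_j for every pair.
Merge one congruence at a time:
  Start: x ≡ 6 (mod 20).
  Combine with x ≡ 6 (mod 10): gcd(20, 10) = 10; 6 - 6 = 0, which IS divisible by 10, so compatible.
    Write x = 6 + 20·t and substitute into x ≡ 6 (mod 10): 20·t ≡ 6 − 6 = 0 (mod 10).
    Divide the congruence (and modulus) by g = 10: 2·t ≡ 0 (mod 1).
    Modulo 1 every t works; take t = 0.
    Then x = 6 + 20·0 = 6, valid modulo lcm(20, 10) = 20: x ≡ 6 (mod 20).
  Combine with x ≡ 2 (mod 18): gcd(20, 18) = 2; 2 - 6 = -4, which IS divisible by 2, so compatible.
    Write x = 6 + 20·t and substitute into x ≡ 2 (mod 18): 20·t ≡ 2 − 6 = -4 (mod 18).
    Divide the congruence (and modulus) by g = 2: 10·t ≡ -2 (mod 9).
    Reduce coefficients mod 9: 1·t ≡ 7 (mod 9).
    So t ≡ 7 (mod 9).
    Then x = 6 + 20·7 = 146, valid modulo lcm(20, 18) = 180: x ≡ 146 (mod 180).
Verify: 146 mod 20 = 6, 146 mod 10 = 6, 146 mod 18 = 2.

x ≡ 146 (mod 180).
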